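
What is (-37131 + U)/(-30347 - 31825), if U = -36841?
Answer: 18493/15543 ≈ 1.1898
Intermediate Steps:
(-37131 + U)/(-30347 - 31825) = (-37131 - 36841)/(-30347 - 31825) = -73972/(-62172) = -73972*(-1/62172) = 18493/15543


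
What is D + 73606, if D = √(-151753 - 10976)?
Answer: 73606 + 63*I*√41 ≈ 73606.0 + 403.4*I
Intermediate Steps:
D = 63*I*√41 (D = √(-162729) = 63*I*√41 ≈ 403.4*I)
D + 73606 = 63*I*√41 + 73606 = 73606 + 63*I*√41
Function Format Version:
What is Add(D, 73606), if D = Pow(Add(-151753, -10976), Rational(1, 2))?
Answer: Add(73606, Mul(63, I, Pow(41, Rational(1, 2)))) ≈ Add(73606., Mul(403.40, I))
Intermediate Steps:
D = Mul(63, I, Pow(41, Rational(1, 2))) (D = Pow(-162729, Rational(1, 2)) = Mul(63, I, Pow(41, Rational(1, 2))) ≈ Mul(403.40, I))
Add(D, 73606) = Add(Mul(63, I, Pow(41, Rational(1, 2))), 73606) = Add(73606, Mul(63, I, Pow(41, Rational(1, 2))))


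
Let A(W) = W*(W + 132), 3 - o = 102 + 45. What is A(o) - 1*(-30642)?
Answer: 32370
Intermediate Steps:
o = -144 (o = 3 - (102 + 45) = 3 - 1*147 = 3 - 147 = -144)
A(W) = W*(132 + W)
A(o) - 1*(-30642) = -144*(132 - 144) - 1*(-30642) = -144*(-12) + 30642 = 1728 + 30642 = 32370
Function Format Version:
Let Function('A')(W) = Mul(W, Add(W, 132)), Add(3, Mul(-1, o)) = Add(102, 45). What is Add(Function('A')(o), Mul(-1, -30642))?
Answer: 32370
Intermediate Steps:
o = -144 (o = Add(3, Mul(-1, Add(102, 45))) = Add(3, Mul(-1, 147)) = Add(3, -147) = -144)
Function('A')(W) = Mul(W, Add(132, W))
Add(Function('A')(o), Mul(-1, -30642)) = Add(Mul(-144, Add(132, -144)), Mul(-1, -30642)) = Add(Mul(-144, -12), 30642) = Add(1728, 30642) = 32370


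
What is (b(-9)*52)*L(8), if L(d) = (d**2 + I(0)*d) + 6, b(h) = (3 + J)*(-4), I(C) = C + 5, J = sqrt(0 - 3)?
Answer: -68640 - 22880*I*sqrt(3) ≈ -68640.0 - 39629.0*I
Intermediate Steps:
J = I*sqrt(3) (J = sqrt(-3) = I*sqrt(3) ≈ 1.732*I)
I(C) = 5 + C
b(h) = -12 - 4*I*sqrt(3) (b(h) = (3 + I*sqrt(3))*(-4) = -12 - 4*I*sqrt(3))
L(d) = 6 + d**2 + 5*d (L(d) = (d**2 + (5 + 0)*d) + 6 = (d**2 + 5*d) + 6 = 6 + d**2 + 5*d)
(b(-9)*52)*L(8) = ((-12 - 4*I*sqrt(3))*52)*(6 + 8**2 + 5*8) = (-624 - 208*I*sqrt(3))*(6 + 64 + 40) = (-624 - 208*I*sqrt(3))*110 = -68640 - 22880*I*sqrt(3)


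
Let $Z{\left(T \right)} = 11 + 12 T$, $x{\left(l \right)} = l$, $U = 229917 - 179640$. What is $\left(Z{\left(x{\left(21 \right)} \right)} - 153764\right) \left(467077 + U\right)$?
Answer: $-79414356354$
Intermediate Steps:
$U = 50277$ ($U = 229917 - 179640 = 50277$)
$\left(Z{\left(x{\left(21 \right)} \right)} - 153764\right) \left(467077 + U\right) = \left(\left(11 + 12 \cdot 21\right) - 153764\right) \left(467077 + 50277\right) = \left(\left(11 + 252\right) - 153764\right) 517354 = \left(263 - 153764\right) 517354 = \left(-153501\right) 517354 = -79414356354$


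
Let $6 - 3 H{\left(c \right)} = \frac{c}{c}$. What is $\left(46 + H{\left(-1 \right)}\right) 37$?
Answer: $\frac{5291}{3} \approx 1763.7$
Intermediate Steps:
$H{\left(c \right)} = \frac{5}{3}$ ($H{\left(c \right)} = 2 - \frac{c \frac{1}{c}}{3} = 2 - \frac{1}{3} = \frac{5}{3}$)
$\left(46 + H{\left(-1 \right)}\right) 37 = \left(46 + \frac{5}{3}\right) 37 = \frac{143}{3} \cdot 37 = \frac{5291}{3}$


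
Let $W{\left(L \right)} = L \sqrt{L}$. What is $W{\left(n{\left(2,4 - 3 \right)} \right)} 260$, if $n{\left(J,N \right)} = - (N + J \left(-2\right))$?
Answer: $780 \sqrt{3} \approx 1351.0$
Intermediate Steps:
$n{\left(J,N \right)} = - N + 2 J$ ($n{\left(J,N \right)} = - (N - 2 J) = - N + 2 J$)
$W{\left(L \right)} = L^{\frac{3}{2}}$
$W{\left(n{\left(2,4 - 3 \right)} \right)} 260 = \left(- (4 - 3) + 2 \cdot 2\right)^{\frac{3}{2}} \cdot 260 = \left(- (4 - 3) + 4\right)^{\frac{3}{2}} \cdot 260 = \left(\left(-1\right) 1 + 4\right)^{\frac{3}{2}} \cdot 260 = \left(-1 + 4\right)^{\frac{3}{2}} \cdot 260 = 3^{\frac{3}{2}} \cdot 260 = 3 \sqrt{3} \cdot 260 = 780 \sqrt{3}$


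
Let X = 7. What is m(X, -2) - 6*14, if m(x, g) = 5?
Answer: -79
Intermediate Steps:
m(X, -2) - 6*14 = 5 - 6*14 = 5 - 84 = -79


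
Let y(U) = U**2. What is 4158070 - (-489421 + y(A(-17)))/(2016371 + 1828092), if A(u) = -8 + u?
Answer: 2283649536458/549209 ≈ 4.1581e+6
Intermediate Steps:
4158070 - (-489421 + y(A(-17)))/(2016371 + 1828092) = 4158070 - (-489421 + (-8 - 17)**2)/(2016371 + 1828092) = 4158070 - (-489421 + (-25)**2)/3844463 = 4158070 - (-489421 + 625)/3844463 = 4158070 - (-488796)/3844463 = 4158070 - 1*(-69828/549209) = 4158070 + 69828/549209 = 2283649536458/549209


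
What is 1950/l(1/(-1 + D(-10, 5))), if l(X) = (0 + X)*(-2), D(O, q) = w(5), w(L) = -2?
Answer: 2925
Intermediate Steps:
D(O, q) = -2
l(X) = -2*X (l(X) = X*(-2) = -2*X)
1950/l(1/(-1 + D(-10, 5))) = 1950/((-2/(-1 - 2))) = 1950/((-2/(-3))) = 1950/((-2*(-⅓))) = 1950/(⅔) = 1950*(3/2) = 2925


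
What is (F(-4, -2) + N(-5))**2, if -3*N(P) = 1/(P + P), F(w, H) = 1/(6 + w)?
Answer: 64/225 ≈ 0.28444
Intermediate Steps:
N(P) = -1/(6*P) (N(P) = -1/(3*(P + P)) = -1/(2*P)/3 = -1/(6*P))
(F(-4, -2) + N(-5))**2 = (1/(6 - 4) - 1/6/(-5))**2 = (1/2 - 1/6*(-1/5))**2 = (1/2 + 1/30)**2 = (8/15)**2 = 64/225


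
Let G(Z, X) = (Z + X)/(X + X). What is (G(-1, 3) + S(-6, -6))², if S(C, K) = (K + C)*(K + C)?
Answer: 187489/9 ≈ 20832.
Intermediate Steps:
S(C, K) = (C + K)² (S(C, K) = (C + K)*(C + K) = (C + K)²)
G(Z, X) = (X + Z)/(2*X) (G(Z, X) = (X + Z)/((2*X)) = (X + Z)*(1/(2*X)) = (X + Z)/(2*X))
(G(-1, 3) + S(-6, -6))² = ((½)*(3 - 1)/3 + (-6 - 6)²)² = ((½)*(⅓)*2 + (-12)²)² = (⅓ + 144)² = (433/3)² = 187489/9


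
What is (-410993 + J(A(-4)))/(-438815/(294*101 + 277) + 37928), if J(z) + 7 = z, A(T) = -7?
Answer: -286471879/26425611 ≈ -10.841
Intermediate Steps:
J(z) = -7 + z
(-410993 + J(A(-4)))/(-438815/(294*101 + 277) + 37928) = (-410993 + (-7 - 7))/(-438815/(294*101 + 277) + 37928) = (-410993 - 14)/(-438815/(29694 + 277) + 37928) = -411007/(-438815/29971 + 37928) = -411007/(-438815*1/29971 + 37928) = -411007/(-10205/697 + 37928) = -411007/26425611/697 = -411007*697/26425611 = -286471879/26425611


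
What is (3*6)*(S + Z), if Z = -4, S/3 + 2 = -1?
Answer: -234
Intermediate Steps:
S = -9 (S = -6 + 3*(-1) = -6 - 3 = -9)
(3*6)*(S + Z) = (3*6)*(-9 - 4) = 18*(-13) = -234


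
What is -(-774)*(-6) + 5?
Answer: -4639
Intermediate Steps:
-(-774)*(-6) + 5 = -129*36 + 5 = -4644 + 5 = -4639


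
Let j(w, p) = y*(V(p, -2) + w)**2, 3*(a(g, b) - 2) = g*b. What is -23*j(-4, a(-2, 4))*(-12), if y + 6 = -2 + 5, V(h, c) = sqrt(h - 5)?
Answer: -8556 + 2208*I*sqrt(51) ≈ -8556.0 + 15768.0*I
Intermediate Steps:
a(g, b) = 2 + b*g/3 (a(g, b) = 2 + (g*b)/3 = 2 + (b*g)/3 = 2 + b*g/3)
V(h, c) = sqrt(-5 + h)
y = -3 (y = -6 + (-2 + 5) = -6 + 3 = -3)
j(w, p) = -3*(w + sqrt(-5 + p))**2 (j(w, p) = -3*(sqrt(-5 + p) + w)**2 = -3*(w + sqrt(-5 + p))**2)
-23*j(-4, a(-2, 4))*(-12) = -(-69)*(-4 + sqrt(-5 + (2 + (1/3)*4*(-2))))**2*(-12) = -(-69)*(-4 + sqrt(-5 + (2 - 8/3)))**2*(-12) = -(-69)*(-4 + sqrt(-5 - 2/3))**2*(-12) = -(-69)*(-4 + sqrt(-17/3))**2*(-12) = -(-69)*(-4 + I*sqrt(51)/3)**2*(-12) = (69*(-4 + I*sqrt(51)/3)**2)*(-12) = -828*(-4 + I*sqrt(51)/3)**2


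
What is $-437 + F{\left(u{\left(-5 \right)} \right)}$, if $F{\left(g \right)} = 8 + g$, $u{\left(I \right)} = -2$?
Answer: $-431$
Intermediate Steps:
$-437 + F{\left(u{\left(-5 \right)} \right)} = -437 + \left(8 - 2\right) = -437 + 6 = -431$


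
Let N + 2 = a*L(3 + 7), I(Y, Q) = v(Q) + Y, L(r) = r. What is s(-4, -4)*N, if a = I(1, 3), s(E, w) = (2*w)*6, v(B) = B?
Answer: -1824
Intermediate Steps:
I(Y, Q) = Q + Y
s(E, w) = 12*w
a = 4 (a = 3 + 1 = 4)
N = 38 (N = -2 + 4*(3 + 7) = -2 + 4*10 = -2 + 40 = 38)
s(-4, -4)*N = (12*(-4))*38 = -48*38 = -1824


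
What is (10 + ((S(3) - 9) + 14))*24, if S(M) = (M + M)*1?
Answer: 504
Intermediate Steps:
S(M) = 2*M (S(M) = (2*M)*1 = 2*M)
(10 + ((S(3) - 9) + 14))*24 = (10 + ((2*3 - 9) + 14))*24 = (10 + ((6 - 9) + 14))*24 = (10 + (-3 + 14))*24 = (10 + 11)*24 = 21*24 = 504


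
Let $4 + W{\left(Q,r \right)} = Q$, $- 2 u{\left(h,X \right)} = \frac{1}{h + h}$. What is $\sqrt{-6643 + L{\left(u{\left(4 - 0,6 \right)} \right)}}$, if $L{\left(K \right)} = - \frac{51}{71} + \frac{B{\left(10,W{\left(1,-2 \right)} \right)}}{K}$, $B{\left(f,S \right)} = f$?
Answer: $\frac{2 i \sqrt{8574386}}{71} \approx 82.485 i$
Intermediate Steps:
$u{\left(h,X \right)} = - \frac{1}{4 h}$ ($u{\left(h,X \right)} = - \frac{1}{2 \left(h + h\right)} = - \frac{1}{2 \cdot 2 h} = - \frac{\frac{1}{2} \frac{1}{h}}{2} = - \frac{1}{4 h}$)
$W{\left(Q,r \right)} = -4 + Q$
$L{\left(K \right)} = - \frac{51}{71} + \frac{10}{K}$
$\sqrt{-6643 + L{\left(u{\left(4 - 0,6 \right)} \right)}} = \sqrt{-6643 + \left(- \frac{51}{71} + \frac{10}{\left(- \frac{1}{4}\right) \frac{1}{4 - 0}}\right)} = \sqrt{-6643 + \left(- \frac{51}{71} + \frac{10}{\left(- \frac{1}{4}\right) \frac{1}{4 + 0}}\right)} = \sqrt{-6643 + \left(- \frac{51}{71} + \frac{10}{\left(- \frac{1}{4}\right) \frac{1}{4}}\right)} = \sqrt{-6643 + \left(- \frac{51}{71} + \frac{10}{- \frac{1}{16}}\right)} = \sqrt{-6643 + \left(- \frac{51}{71} + 10 \left(-16\right)\right)} = \sqrt{-6643 - \frac{11411}{71}} = \sqrt{- \frac{483064}{71}} = \frac{2 i \sqrt{8574386}}{71}$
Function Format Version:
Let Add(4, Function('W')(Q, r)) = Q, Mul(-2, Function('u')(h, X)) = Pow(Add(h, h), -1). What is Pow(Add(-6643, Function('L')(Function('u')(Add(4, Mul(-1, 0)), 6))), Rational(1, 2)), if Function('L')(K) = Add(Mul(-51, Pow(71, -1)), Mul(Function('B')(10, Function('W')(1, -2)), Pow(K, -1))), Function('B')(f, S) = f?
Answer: Mul(Rational(2, 71), I, Pow(8574386, Rational(1, 2))) ≈ Mul(82.485, I)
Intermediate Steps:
Function('u')(h, X) = Mul(Rational(-1, 4), Pow(h, -1)) (Function('u')(h, X) = Mul(Rational(-1, 2), Pow(Add(h, h), -1)) = Mul(Rational(-1, 2), Pow(Mul(2, h), -1)) = Mul(Rational(-1, 2), Mul(Rational(1, 2), Pow(h, -1))) = Mul(Rational(-1, 4), Pow(h, -1)))
Function('W')(Q, r) = Add(-4, Q)
Function('L')(K) = Add(Rational(-51, 71), Mul(10, Pow(K, -1))) (Function('L')(K) = Add(Mul(-51, Pow(71, -1)), Mul(10, Pow(K, -1))) = Add(Mul(-51, Rational(1, 71)), Mul(10, Pow(K, -1))) = Add(Rational(-51, 71), Mul(10, Pow(K, -1))))
Pow(Add(-6643, Function('L')(Function('u')(Add(4, Mul(-1, 0)), 6))), Rational(1, 2)) = Pow(Add(-6643, Add(Rational(-51, 71), Mul(10, Pow(Mul(Rational(-1, 4), Pow(Add(4, Mul(-1, 0)), -1)), -1)))), Rational(1, 2)) = Pow(Add(-6643, Add(Rational(-51, 71), Mul(10, Pow(Mul(Rational(-1, 4), Pow(Add(4, 0), -1)), -1)))), Rational(1, 2)) = Pow(Add(-6643, Add(Rational(-51, 71), Mul(10, Pow(Mul(Rational(-1, 4), Pow(4, -1)), -1)))), Rational(1, 2)) = Pow(Add(-6643, Add(Rational(-51, 71), Mul(10, Pow(Mul(Rational(-1, 4), Rational(1, 4)), -1)))), Rational(1, 2)) = Pow(Add(-6643, Add(Rational(-51, 71), Mul(10, Pow(Rational(-1, 16), -1)))), Rational(1, 2)) = Pow(Add(-6643, Add(Rational(-51, 71), Mul(10, -16))), Rational(1, 2)) = Pow(Add(-6643, Add(Rational(-51, 71), -160)), Rational(1, 2)) = Pow(Add(-6643, Rational(-11411, 71)), Rational(1, 2)) = Pow(Rational(-483064, 71), Rational(1, 2)) = Mul(Rational(2, 71), I, Pow(8574386, Rational(1, 2)))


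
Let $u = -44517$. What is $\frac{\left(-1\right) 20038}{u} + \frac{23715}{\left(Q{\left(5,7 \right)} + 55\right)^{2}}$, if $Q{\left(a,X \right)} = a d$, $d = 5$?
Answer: $\frac{236792771}{56981760} \approx 4.1556$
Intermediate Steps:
$Q{\left(a,X \right)} = 5 a$ ($Q{\left(a,X \right)} = a 5 = 5 a$)
$\frac{\left(-1\right) 20038}{u} + \frac{23715}{\left(Q{\left(5,7 \right)} + 55\right)^{2}} = \frac{\left(-1\right) 20038}{-44517} + \frac{23715}{\left(5 \cdot 5 + 55\right)^{2}} = \left(-20038\right) \left(- \frac{1}{44517}\right) + \frac{23715}{\left(25 + 55\right)^{2}} = \frac{20038}{44517} + \frac{23715}{80^{2}} = \frac{20038}{44517} + \frac{23715}{6400} = \frac{20038}{44517} + 23715 \cdot \frac{1}{6400} = \frac{20038}{44517} + \frac{4743}{1280} = \frac{236792771}{56981760}$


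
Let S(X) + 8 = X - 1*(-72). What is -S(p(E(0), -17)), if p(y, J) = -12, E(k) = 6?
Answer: -52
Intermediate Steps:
S(X) = 64 + X (S(X) = -8 + (X - 1*(-72)) = -8 + (X + 72) = -8 + (72 + X) = 64 + X)
-S(p(E(0), -17)) = -(64 - 12) = -1*52 = -52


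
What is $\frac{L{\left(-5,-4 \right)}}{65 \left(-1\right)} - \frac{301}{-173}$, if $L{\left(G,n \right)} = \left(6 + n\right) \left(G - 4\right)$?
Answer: $\frac{22679}{11245} \approx 2.0168$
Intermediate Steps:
$L{\left(G,n \right)} = \left(-4 + G\right) \left(6 + n\right)$ ($L{\left(G,n \right)} = \left(6 + n\right) \left(-4 + G\right) = \left(-4 + G\right) \left(6 + n\right)$)
$\frac{L{\left(-5,-4 \right)}}{65 \left(-1\right)} - \frac{301}{-173} = \frac{-24 - -16 + 6 \left(-5\right) - -20}{65 \left(-1\right)} - \frac{301}{-173} = \frac{-24 + 16 - 30 + 20}{-65} - - \frac{301}{173} = \left(-18\right) \left(- \frac{1}{65}\right) + \frac{301}{173} = \frac{18}{65} + \frac{301}{173} = \frac{22679}{11245}$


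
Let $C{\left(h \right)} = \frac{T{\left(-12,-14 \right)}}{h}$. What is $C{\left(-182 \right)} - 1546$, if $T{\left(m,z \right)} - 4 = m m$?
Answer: $- \frac{140760}{91} \approx -1546.8$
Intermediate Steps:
$T{\left(m,z \right)} = 4 + m^{2}$ ($T{\left(m,z \right)} = 4 + m m = 4 + m^{2}$)
$C{\left(h \right)} = \frac{148}{h}$ ($C{\left(h \right)} = \frac{4 + \left(-12\right)^{2}}{h} = \frac{4 + 144}{h} = \frac{148}{h}$)
$C{\left(-182 \right)} - 1546 = \frac{148}{-182} - 1546 = 148 \left(- \frac{1}{182}\right) - 1546 = - \frac{74}{91} - 1546 = - \frac{140760}{91}$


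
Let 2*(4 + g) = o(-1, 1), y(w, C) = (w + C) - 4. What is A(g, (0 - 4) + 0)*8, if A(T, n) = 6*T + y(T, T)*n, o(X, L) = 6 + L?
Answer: 136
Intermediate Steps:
y(w, C) = -4 + C + w (y(w, C) = (C + w) - 4 = -4 + C + w)
g = -1/2 (g = -4 + (6 + 1)/2 = -4 + (1/2)*7 = -4 + 7/2 = -1/2 ≈ -0.50000)
A(T, n) = 6*T + n*(-4 + 2*T) (A(T, n) = 6*T + (-4 + T + T)*n = 6*T + (-4 + 2*T)*n = 6*T + n*(-4 + 2*T))
A(g, (0 - 4) + 0)*8 = (6*(-1/2) + 2*((0 - 4) + 0)*(-2 - 1/2))*8 = (-3 + 2*(-4 + 0)*(-5/2))*8 = (-3 + 2*(-4)*(-5/2))*8 = (-3 + 20)*8 = 17*8 = 136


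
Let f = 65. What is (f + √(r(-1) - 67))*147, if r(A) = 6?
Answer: 9555 + 147*I*√61 ≈ 9555.0 + 1148.1*I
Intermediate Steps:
(f + √(r(-1) - 67))*147 = (65 + √(6 - 67))*147 = (65 + √(-61))*147 = (65 + I*√61)*147 = 9555 + 147*I*√61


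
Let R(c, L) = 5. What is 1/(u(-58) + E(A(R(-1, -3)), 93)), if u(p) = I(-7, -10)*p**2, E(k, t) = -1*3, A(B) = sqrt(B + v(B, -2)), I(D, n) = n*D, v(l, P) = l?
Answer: 1/235477 ≈ 4.2467e-6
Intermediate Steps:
I(D, n) = D*n
A(B) = sqrt(2)*sqrt(B) (A(B) = sqrt(B + B) = sqrt(2*B) = sqrt(2)*sqrt(B))
E(k, t) = -3
u(p) = 70*p**2 (u(p) = (-7*(-10))*p**2 = 70*p**2)
1/(u(-58) + E(A(R(-1, -3)), 93)) = 1/(70*(-58)**2 - 3) = 1/(70*3364 - 3) = 1/(235480 - 3) = 1/235477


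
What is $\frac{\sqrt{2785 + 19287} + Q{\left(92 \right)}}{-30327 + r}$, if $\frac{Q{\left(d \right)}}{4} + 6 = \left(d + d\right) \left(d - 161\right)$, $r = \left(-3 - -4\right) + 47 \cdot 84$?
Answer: $\frac{25404}{13189} - \frac{\sqrt{5518}}{13189} \approx 1.9205$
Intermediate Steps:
$r = 3949$ ($r = \left(-3 + 4\right) + 3948 = 1 + 3948 = 3949$)
$Q{\left(d \right)} = -24 + 8 d \left(-161 + d\right)$ ($Q{\left(d \right)} = -24 + 4 \left(d + d\right) \left(d - 161\right) = -24 + 4 \cdot 2 d \left(-161 + d\right) = -24 + 8 d \left(-161 + d\right)$)
$\frac{\sqrt{2785 + 19287} + Q{\left(92 \right)}}{-30327 + r} = \frac{\sqrt{2785 + 19287} - \left(118520 - 67712\right)}{-30327 + 3949} = \frac{\sqrt{22072} - 50808}{-26378} = \left(2 \sqrt{5518} - 50808\right) \left(- \frac{1}{26378}\right) = \left(-50808 + 2 \sqrt{5518}\right) \left(- \frac{1}{26378}\right) = \frac{25404}{13189} - \frac{\sqrt{5518}}{13189}$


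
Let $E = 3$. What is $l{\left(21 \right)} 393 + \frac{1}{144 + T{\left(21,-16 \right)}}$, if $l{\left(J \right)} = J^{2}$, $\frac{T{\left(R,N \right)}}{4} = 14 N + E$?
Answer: $\frac{128251619}{740} \approx 1.7331 \cdot 10^{5}$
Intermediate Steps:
$T{\left(R,N \right)} = 12 + 56 N$ ($T{\left(R,N \right)} = 4 \left(14 N + 3\right) = 4 \left(3 + 14 N\right) = 12 + 56 N$)
$l{\left(21 \right)} 393 + \frac{1}{144 + T{\left(21,-16 \right)}} = 21^{2} \cdot 393 + \frac{1}{144 + \left(12 + 56 \left(-16\right)\right)} = 441 \cdot 393 + \frac{1}{144 + \left(12 - 896\right)} = 173313 + \frac{1}{144 - 884} = 173313 + \frac{1}{-740} = 173313 - \frac{1}{740} = \frac{128251619}{740}$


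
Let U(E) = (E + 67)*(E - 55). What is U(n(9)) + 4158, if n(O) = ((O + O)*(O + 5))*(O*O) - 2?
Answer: 416813493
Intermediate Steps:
n(O) = -2 + 2*O³*(5 + O) (n(O) = ((2*O)*(5 + O))*O² - 2 = (2*O*(5 + O))*O² - 2 = 2*O³*(5 + O) - 2 = -2 + 2*O³*(5 + O))
U(E) = (-55 + E)*(67 + E) (U(E) = (67 + E)*(-55 + E) = (-55 + E)*(67 + E))
U(n(9)) + 4158 = (-3685 + (-2 + 2*9⁴ + 10*9³)² + 12*(-2 + 2*9⁴ + 10*9³)) + 4158 = (-3685 + (-2 + 2*6561 + 10*729)² + 12*(-2 + 2*6561 + 10*729)) + 4158 = (-3685 + (-2 + 13122 + 7290)² + 12*(-2 + 13122 + 7290)) + 4158 = (-3685 + 20410² + 12*20410) + 4158 = (-3685 + 416568100 + 244920) + 4158 = 416809335 + 4158 = 416813493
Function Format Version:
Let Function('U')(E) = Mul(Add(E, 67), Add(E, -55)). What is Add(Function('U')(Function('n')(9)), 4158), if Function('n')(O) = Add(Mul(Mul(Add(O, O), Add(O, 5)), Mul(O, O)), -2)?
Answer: 416813493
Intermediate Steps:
Function('n')(O) = Add(-2, Mul(2, Pow(O, 3), Add(5, O))) (Function('n')(O) = Add(Mul(Mul(Mul(2, O), Add(5, O)), Pow(O, 2)), -2) = Add(Mul(Mul(2, O, Add(5, O)), Pow(O, 2)), -2) = Add(Mul(2, Pow(O, 3), Add(5, O)), -2) = Add(-2, Mul(2, Pow(O, 3), Add(5, O))))
Function('U')(E) = Mul(Add(-55, E), Add(67, E)) (Function('U')(E) = Mul(Add(67, E), Add(-55, E)) = Mul(Add(-55, E), Add(67, E)))
Add(Function('U')(Function('n')(9)), 4158) = Add(Add(-3685, Pow(Add(-2, Mul(2, Pow(9, 4)), Mul(10, Pow(9, 3))), 2), Mul(12, Add(-2, Mul(2, Pow(9, 4)), Mul(10, Pow(9, 3))))), 4158) = Add(Add(-3685, Pow(Add(-2, Mul(2, 6561), Mul(10, 729)), 2), Mul(12, Add(-2, Mul(2, 6561), Mul(10, 729)))), 4158) = Add(Add(-3685, Pow(Add(-2, 13122, 7290), 2), Mul(12, Add(-2, 13122, 7290))), 4158) = Add(Add(-3685, Pow(20410, 2), Mul(12, 20410)), 4158) = Add(Add(-3685, 416568100, 244920), 4158) = Add(416809335, 4158) = 416813493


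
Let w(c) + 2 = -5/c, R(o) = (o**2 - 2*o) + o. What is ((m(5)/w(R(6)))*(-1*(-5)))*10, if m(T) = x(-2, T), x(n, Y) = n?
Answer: 600/13 ≈ 46.154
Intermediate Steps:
R(o) = o**2 - o
w(c) = -2 - 5/c
m(T) = -2
((m(5)/w(R(6)))*(-1*(-5)))*10 = ((-2/(-2 - 5*1/(6*(-1 + 6))))*(-1*(-5)))*10 = (-2/(-2 - 5/(6*5))*5)*10 = (-2/(-2 - 5/30)*5)*10 = (-2/(-2 - 5*1/30)*5)*10 = (-2/(-2 - 1/6)*5)*10 = (-2/(-13/6)*5)*10 = (-2*(-6/13)*5)*10 = ((12/13)*5)*10 = (60/13)*10 = 600/13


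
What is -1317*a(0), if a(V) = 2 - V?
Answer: -2634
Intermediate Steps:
-1317*a(0) = -1317*(2 - 1*0) = -1317*(2 + 0) = -1317*2 = -2634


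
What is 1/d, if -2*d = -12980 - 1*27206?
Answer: 1/20093 ≈ 4.9769e-5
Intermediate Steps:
d = 20093 (d = -(-12980 - 1*27206)/2 = -(-12980 - 27206)/2 = -½*(-40186) = 20093)
1/d = 1/20093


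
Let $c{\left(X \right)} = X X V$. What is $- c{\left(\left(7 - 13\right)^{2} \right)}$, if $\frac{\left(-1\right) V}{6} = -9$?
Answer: $-69984$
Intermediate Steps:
$V = 54$ ($V = \left(-6\right) \left(-9\right) = 54$)
$c{\left(X \right)} = 54 X^{2}$ ($c{\left(X \right)} = X X 54 = X^{2} \cdot 54 = 54 X^{2}$)
$- c{\left(\left(7 - 13\right)^{2} \right)} = - 54 \left(\left(7 - 13\right)^{2}\right)^{2} = - 54 \left(\left(-6\right)^{2}\right)^{2} = - 54 \cdot 36^{2} = - 54 \cdot 1296 = \left(-1\right) 69984 = -69984$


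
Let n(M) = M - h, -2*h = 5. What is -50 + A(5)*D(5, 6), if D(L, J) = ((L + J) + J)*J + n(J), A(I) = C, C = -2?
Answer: -271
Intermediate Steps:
h = -5/2 (h = -½*5 = -5/2 ≈ -2.5000)
A(I) = -2
n(M) = 5/2 + M (n(M) = M - 1*(-5/2) = M + 5/2 = 5/2 + M)
D(L, J) = 5/2 + J + J*(L + 2*J) (D(L, J) = ((L + J) + J)*J + (5/2 + J) = ((J + L) + J)*J + (5/2 + J) = (L + 2*J)*J + (5/2 + J) = J*(L + 2*J) + (5/2 + J) = 5/2 + J + J*(L + 2*J))
-50 + A(5)*D(5, 6) = -50 - 2*(5/2 + 6 + 2*6² + 6*5) = -50 - 2*(5/2 + 6 + 2*36 + 30) = -50 - 2*(5/2 + 6 + 72 + 30) = -50 - 2*221/2 = -50 - 221 = -271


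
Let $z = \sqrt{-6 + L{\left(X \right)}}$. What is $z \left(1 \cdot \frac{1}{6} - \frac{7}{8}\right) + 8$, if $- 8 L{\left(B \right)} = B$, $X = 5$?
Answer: $8 - \frac{17 i \sqrt{106}}{96} \approx 8.0 - 1.8232 i$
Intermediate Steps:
$L{\left(B \right)} = - \frac{B}{8}$
$z = \frac{i \sqrt{106}}{4}$ ($z = \sqrt{-6 - \frac{5}{8}} = \sqrt{- \frac{53}{8}} = \frac{i \sqrt{106}}{4} \approx 2.5739 i$)
$z \left(1 \cdot \frac{1}{6} - \frac{7}{8}\right) + 8 = \frac{i \sqrt{106}}{4} \left(1 \cdot \frac{1}{6} - \frac{7}{8}\right) + 8 = \frac{i \sqrt{106}}{4} \left(\frac{1}{6} - \frac{7}{8}\right) + 8 = \frac{i \sqrt{106}}{4} \left(- \frac{17}{24}\right) + 8 = - \frac{17 i \sqrt{106}}{96} + 8 = 8 - \frac{17 i \sqrt{106}}{96}$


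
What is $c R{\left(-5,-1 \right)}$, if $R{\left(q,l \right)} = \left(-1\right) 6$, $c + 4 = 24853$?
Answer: $-149094$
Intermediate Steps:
$c = 24849$ ($c = -4 + 24853 = 24849$)
$R{\left(q,l \right)} = -6$
$c R{\left(-5,-1 \right)} = 24849 \left(-6\right) = -149094$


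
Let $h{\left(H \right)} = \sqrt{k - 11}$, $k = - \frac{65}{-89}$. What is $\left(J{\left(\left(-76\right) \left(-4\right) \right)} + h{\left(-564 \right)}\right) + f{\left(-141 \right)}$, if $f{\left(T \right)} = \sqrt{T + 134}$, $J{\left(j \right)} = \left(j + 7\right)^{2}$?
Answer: $96721 + i \sqrt{7} + \frac{i \sqrt{81346}}{89} \approx 96721.0 + 5.8504 i$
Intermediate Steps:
$J{\left(j \right)} = \left(7 + j\right)^{2}$
$f{\left(T \right)} = \sqrt{134 + T}$
$k = \frac{65}{89}$ ($k = \left(-65\right) \left(- \frac{1}{89}\right) = \frac{65}{89} \approx 0.73034$)
$h{\left(H \right)} = \frac{i \sqrt{81346}}{89}$ ($h{\left(H \right)} = \sqrt{\frac{65}{89} - 11} = \sqrt{- \frac{914}{89}} = \frac{i \sqrt{81346}}{89}$)
$\left(J{\left(\left(-76\right) \left(-4\right) \right)} + h{\left(-564 \right)}\right) + f{\left(-141 \right)} = \left(\left(7 - -304\right)^{2} + \frac{i \sqrt{81346}}{89}\right) + \sqrt{134 - 141} = \left(\left(7 + 304\right)^{2} + \frac{i \sqrt{81346}}{89}\right) + \sqrt{-7} = \left(311^{2} + \frac{i \sqrt{81346}}{89}\right) + i \sqrt{7} = \left(96721 + \frac{i \sqrt{81346}}{89}\right) + i \sqrt{7} = 96721 + i \sqrt{7} + \frac{i \sqrt{81346}}{89}$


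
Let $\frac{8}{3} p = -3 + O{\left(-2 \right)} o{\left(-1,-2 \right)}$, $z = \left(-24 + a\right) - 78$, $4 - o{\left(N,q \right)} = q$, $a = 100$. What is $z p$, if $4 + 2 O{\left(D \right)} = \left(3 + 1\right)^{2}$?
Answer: $- \frac{99}{4} \approx -24.75$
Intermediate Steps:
$o{\left(N,q \right)} = 4 - q$
$z = -2$ ($z = \left(-24 + 100\right) - 78 = 76 - 78 = -2$)
$O{\left(D \right)} = 6$ ($O{\left(D \right)} = -2 + \frac{\left(3 + 1\right)^{2}}{2} = -2 + \frac{4^{2}}{2} = -2 + \frac{1}{2} \cdot 16 = -2 + 8 = 6$)
$p = \frac{99}{8}$ ($p = \frac{3 \left(-3 + 6 \left(4 - -2\right)\right)}{8} = \frac{3 \left(-3 + 6 \left(4 + 2\right)\right)}{8} = \frac{3 \left(-3 + 6 \cdot 6\right)}{8} = \frac{3 \left(-3 + 36\right)}{8} = \frac{3}{8} \cdot 33 = \frac{99}{8} \approx 12.375$)
$z p = \left(-2\right) \frac{99}{8} = - \frac{99}{4}$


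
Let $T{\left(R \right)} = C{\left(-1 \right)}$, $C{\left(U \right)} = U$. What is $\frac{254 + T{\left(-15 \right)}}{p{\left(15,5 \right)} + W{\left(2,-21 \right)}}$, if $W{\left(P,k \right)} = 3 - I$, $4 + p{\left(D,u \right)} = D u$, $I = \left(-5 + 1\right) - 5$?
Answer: $\frac{253}{83} \approx 3.0482$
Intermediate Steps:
$T{\left(R \right)} = -1$
$I = -9$ ($I = -4 - 5 = -9$)
$p{\left(D,u \right)} = -4 + D u$
$W{\left(P,k \right)} = 12$ ($W{\left(P,k \right)} = 3 - -9 = 3 + 9 = 12$)
$\frac{254 + T{\left(-15 \right)}}{p{\left(15,5 \right)} + W{\left(2,-21 \right)}} = \frac{254 - 1}{\left(-4 + 15 \cdot 5\right) + 12} = \frac{253}{\left(-4 + 75\right) + 12} = \frac{253}{71 + 12} = \frac{253}{83}$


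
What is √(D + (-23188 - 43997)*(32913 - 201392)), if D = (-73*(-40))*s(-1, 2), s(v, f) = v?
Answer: √11319258695 ≈ 1.0639e+5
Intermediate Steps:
D = -2920 (D = -73*(-40)*(-1) = 2920*(-1) = -2920)
√(D + (-23188 - 43997)*(32913 - 201392)) = √(-2920 + (-23188 - 43997)*(32913 - 201392)) = √(-2920 - 67185*(-168479)) = √(-2920 + 11319261615) = √11319258695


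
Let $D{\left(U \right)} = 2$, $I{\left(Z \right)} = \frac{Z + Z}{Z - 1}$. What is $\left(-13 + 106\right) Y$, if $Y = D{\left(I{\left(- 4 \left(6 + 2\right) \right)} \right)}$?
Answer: $186$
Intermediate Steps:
$I{\left(Z \right)} = \frac{2 Z}{-1 + Z}$
$Y = 2$
$\left(-13 + 106\right) Y = \left(-13 + 106\right) 2 = 93 \cdot 2 = 186$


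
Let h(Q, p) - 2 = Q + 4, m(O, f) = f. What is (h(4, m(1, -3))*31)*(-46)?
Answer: -14260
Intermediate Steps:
h(Q, p) = 6 + Q (h(Q, p) = 2 + (Q + 4) = 2 + (4 + Q) = 6 + Q)
(h(4, m(1, -3))*31)*(-46) = ((6 + 4)*31)*(-46) = (10*31)*(-46) = 310*(-46) = -14260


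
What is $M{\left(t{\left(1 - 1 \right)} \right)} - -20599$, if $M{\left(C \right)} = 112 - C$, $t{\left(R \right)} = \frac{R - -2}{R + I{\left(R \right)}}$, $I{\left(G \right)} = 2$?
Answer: $20710$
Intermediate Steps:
$t{\left(R \right)} = 1$ ($t{\left(R \right)} = \frac{R - -2}{R + 2} = \frac{R + 2}{2 + R} = \frac{2 + R}{2 + R} = 1$)
$M{\left(t{\left(1 - 1 \right)} \right)} - -20599 = \left(112 - 1\right) - -20599 = \left(112 - 1\right) + 20599 = 111 + 20599 = 20710$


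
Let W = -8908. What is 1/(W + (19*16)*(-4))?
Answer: -1/10124 ≈ -9.8775e-5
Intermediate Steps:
1/(W + (19*16)*(-4)) = 1/(-8908 + (19*16)*(-4)) = 1/(-8908 + 304*(-4)) = 1/(-8908 - 1216) = 1/(-10124) = -1/10124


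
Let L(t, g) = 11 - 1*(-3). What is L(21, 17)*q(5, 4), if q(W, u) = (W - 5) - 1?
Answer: -14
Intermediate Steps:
L(t, g) = 14 (L(t, g) = 11 + 3 = 14)
q(W, u) = -6 + W (q(W, u) = (-5 + W) - 1 = -6 + W)
L(21, 17)*q(5, 4) = 14*(-6 + 5) = 14*(-1) = -14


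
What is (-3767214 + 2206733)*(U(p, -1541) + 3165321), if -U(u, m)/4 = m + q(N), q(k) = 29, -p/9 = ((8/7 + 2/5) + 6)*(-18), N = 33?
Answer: -4948861068489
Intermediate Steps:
p = 42768/35 (p = -9*((8/7 + 2/5) + 6)*(-18) = -9*((8*(⅐) + 2*(⅕)) + 6)*(-18) = -9*((8/7 + ⅖) + 6)*(-18) = -9*(54/35 + 6)*(-18) = -2376*(-18)/35 = -9*(-4752/35) = 42768/35 ≈ 1221.9)
U(u, m) = -116 - 4*m (U(u, m) = -4*(m + 29) = -4*(29 + m) = -116 - 4*m)
(-3767214 + 2206733)*(U(p, -1541) + 3165321) = (-3767214 + 2206733)*((-116 - 4*(-1541)) + 3165321) = -1560481*((-116 + 6164) + 3165321) = -1560481*(6048 + 3165321) = -1560481*3171369 = -4948861068489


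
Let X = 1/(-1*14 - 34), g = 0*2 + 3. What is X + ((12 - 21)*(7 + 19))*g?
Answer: -33697/48 ≈ -702.02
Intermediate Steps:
g = 3 (g = 0 + 3 = 3)
X = -1/48 (X = 1/(-14 - 34) = 1/(-48) = -1/48 ≈ -0.020833)
X + ((12 - 21)*(7 + 19))*g = -1/48 + ((12 - 21)*(7 + 19))*3 = -1/48 - 9*26*3 = -1/48 - 234*3 = -1/48 - 702 = -33697/48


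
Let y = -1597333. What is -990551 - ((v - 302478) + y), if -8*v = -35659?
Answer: 7238421/8 ≈ 9.0480e+5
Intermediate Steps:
v = 35659/8 (v = -⅛*(-35659) = 35659/8 ≈ 4457.4)
-990551 - ((v - 302478) + y) = -990551 - ((35659/8 - 302478) - 1597333) = -990551 - (-2384165/8 - 1597333) = -990551 - 1*(-15162829/8) = -990551 + 15162829/8 = 7238421/8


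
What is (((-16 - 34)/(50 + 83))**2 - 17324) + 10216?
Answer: -125730912/17689 ≈ -7107.9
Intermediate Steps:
(((-16 - 34)/(50 + 83))**2 - 17324) + 10216 = ((-50/133)**2 - 17324) + 10216 = (2500/17689 - 17324) + 10216 = -306441736/17689 + 10216 = -125730912/17689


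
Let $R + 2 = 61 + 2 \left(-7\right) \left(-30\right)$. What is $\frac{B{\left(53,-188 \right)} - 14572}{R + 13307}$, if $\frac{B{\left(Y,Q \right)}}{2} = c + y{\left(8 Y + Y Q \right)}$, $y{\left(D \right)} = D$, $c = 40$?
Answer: $- \frac{16786}{6893} \approx -2.4352$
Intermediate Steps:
$R = 479$ ($R = -2 + \left(61 + 2 \left(-7\right) \left(-30\right)\right) = -2 + \left(61 - -420\right) = -2 + \left(61 + 420\right) = -2 + 481 = 479$)
$B{\left(Y,Q \right)} = 80 + 16 Y + 2 Q Y$ ($B{\left(Y,Q \right)} = 2 \left(40 + \left(8 Y + Y Q\right)\right) = 2 \left(40 + \left(8 Y + Q Y\right)\right) = 2 \left(40 + 8 Y + Q Y\right) = 80 + 16 Y + 2 Q Y$)
$\frac{B{\left(53,-188 \right)} - 14572}{R + 13307} = \frac{\left(80 + 2 \cdot 53 \left(8 - 188\right)\right) - 14572}{479 + 13307} = \frac{\left(80 + 2 \cdot 53 \left(-180\right)\right) - 14572}{13786} = \left(\left(80 - 19080\right) - 14572\right) \frac{1}{13786} = \left(-19000 - 14572\right) \frac{1}{13786} = \left(-33572\right) \frac{1}{13786} = - \frac{16786}{6893}$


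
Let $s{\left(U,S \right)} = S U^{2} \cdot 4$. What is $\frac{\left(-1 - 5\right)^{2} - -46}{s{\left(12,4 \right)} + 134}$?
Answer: $\frac{41}{1219} \approx 0.033634$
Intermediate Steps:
$s{\left(U,S \right)} = 4 S U^{2}$
$\frac{\left(-1 - 5\right)^{2} - -46}{s{\left(12,4 \right)} + 134} = \frac{\left(-1 - 5\right)^{2} - -46}{4 \cdot 4 \cdot 12^{2} + 134} = \frac{\left(-6\right)^{2} + 46}{4 \cdot 4 \cdot 144 + 134} = \frac{36 + 46}{2304 + 134} = \frac{1}{2438} \cdot 82 = \frac{41}{1219}$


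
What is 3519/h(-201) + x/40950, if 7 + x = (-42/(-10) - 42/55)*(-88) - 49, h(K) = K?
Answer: -17163701/979875 ≈ -17.516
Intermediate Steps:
x = -1792/5 (x = -7 + ((-42/(-10) - 42/55)*(-88) - 49) = -7 + ((-42*(-⅒) - 42*1/55)*(-88) - 49) = -7 + ((21/5 - 42/55)*(-88) - 49) = -7 + ((189/55)*(-88) - 49) = -7 + (-1512/5 - 49) = -7 - 1757/5 = -1792/5 ≈ -358.40)
3519/h(-201) + x/40950 = 3519/(-201) - 1792/5/40950 = 3519*(-1/201) - 1792/5*1/40950 = -1173/67 - 128/14625 = -17163701/979875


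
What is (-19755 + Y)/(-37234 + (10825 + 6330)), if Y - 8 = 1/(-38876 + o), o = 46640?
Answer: 153315707/155893356 ≈ 0.98347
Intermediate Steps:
Y = 62113/7764 (Y = 8 + 1/(-38876 + 46640) = 8 + 1/7764 = 62113/7764 ≈ 8.0001)
(-19755 + Y)/(-37234 + (10825 + 6330)) = (-19755 + 62113/7764)/(-37234 + (10825 + 6330)) = -153315707/(7764*(-37234 + 17155)) = -153315707/7764/(-20079) = -153315707/7764*(-1/20079) = 153315707/155893356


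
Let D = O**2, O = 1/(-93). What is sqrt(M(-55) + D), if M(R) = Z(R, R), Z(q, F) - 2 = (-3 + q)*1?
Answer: I*sqrt(484343)/93 ≈ 7.4833*I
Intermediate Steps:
O = -1/93 ≈ -0.010753
Z(q, F) = -1 + q (Z(q, F) = 2 + (-3 + q)*1 = 2 + (-3 + q) = -1 + q)
M(R) = -1 + R
D = 1/8649 (D = (-1/93)**2 = 1/8649 ≈ 0.00011562)
sqrt(M(-55) + D) = sqrt((-1 - 55) + 1/8649) = sqrt(-56 + 1/8649) = sqrt(-484343/8649) = I*sqrt(484343)/93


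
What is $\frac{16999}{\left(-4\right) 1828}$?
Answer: $- \frac{16999}{7312} \approx -2.3248$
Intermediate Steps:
$\frac{16999}{\left(-4\right) 1828} = \frac{16999}{-7312} = 16999 \left(- \frac{1}{7312}\right) = - \frac{16999}{7312}$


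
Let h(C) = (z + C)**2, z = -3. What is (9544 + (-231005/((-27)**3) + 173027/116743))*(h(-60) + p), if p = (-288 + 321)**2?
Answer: 12342125763666104/255316941 ≈ 4.8340e+7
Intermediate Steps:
h(C) = (-3 + C)**2
p = 1089 (p = 33**2 = 1089)
(9544 + (-231005/((-27)**3) + 173027/116743))*(h(-60) + p) = (9544 + (-231005/((-27)**3) + 173027/116743))*((-3 - 60)**2 + 1089) = (9544 + (-231005/(-19683) + 173027*(1/116743)))*((-63)**2 + 1089) = (9544 + (-231005*(-1/19683) + 173027/116743))*(3969 + 1089) = (9544 + (231005/19683 + 173027/116743))*5058 = (9544 + 30373907156/2297852469)*5058 = (21961077871292/2297852469)*5058 = 12342125763666104/255316941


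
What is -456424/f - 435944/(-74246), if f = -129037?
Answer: 45070281116/4790240551 ≈ 9.4088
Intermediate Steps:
-456424/f - 435944/(-74246) = -456424/(-129037) - 435944/(-74246) = -456424*(-1/129037) - 435944*(-1/74246) = 456424/129037 + 217972/37123 = 45070281116/4790240551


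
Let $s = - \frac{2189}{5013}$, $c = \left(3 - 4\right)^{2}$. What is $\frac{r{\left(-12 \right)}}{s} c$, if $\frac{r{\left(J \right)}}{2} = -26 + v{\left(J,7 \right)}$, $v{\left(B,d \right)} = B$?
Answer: $\frac{380988}{2189} \approx 174.05$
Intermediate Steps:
$r{\left(J \right)} = -52 + 2 J$ ($r{\left(J \right)} = 2 \left(-26 + J\right) = -52 + 2 J$)
$c = 1$ ($c = \left(-1\right)^{2} = 1$)
$s = - \frac{2189}{5013} \approx -0.43666$
$\frac{r{\left(-12 \right)}}{s} c = \frac{-52 + 2 \left(-12\right)}{- \frac{2189}{5013}} \cdot 1 = \left(-52 - 24\right) \left(- \frac{5013}{2189}\right) 1 = \left(-76\right) \left(- \frac{5013}{2189}\right) 1 = \frac{380988}{2189} \cdot 1 = \frac{380988}{2189}$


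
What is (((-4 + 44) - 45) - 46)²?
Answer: 2601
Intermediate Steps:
(((-4 + 44) - 45) - 46)² = ((40 - 45) - 46)² = (-5 - 46)² = (-51)² = 2601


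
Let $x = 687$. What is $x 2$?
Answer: $1374$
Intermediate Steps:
$x 2 = 687 \cdot 2 = 1374$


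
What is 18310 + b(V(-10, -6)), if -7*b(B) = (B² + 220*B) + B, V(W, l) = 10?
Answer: 17980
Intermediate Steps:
b(B) = -221*B/7 - B²/7 (b(B) = -((B² + 220*B) + B)/7 = -(B² + 221*B)/7 = -221*B/7 - B²/7)
18310 + b(V(-10, -6)) = 18310 - ⅐*10*(221 + 10) = 18310 - ⅐*10*231 = 18310 - 330 = 17980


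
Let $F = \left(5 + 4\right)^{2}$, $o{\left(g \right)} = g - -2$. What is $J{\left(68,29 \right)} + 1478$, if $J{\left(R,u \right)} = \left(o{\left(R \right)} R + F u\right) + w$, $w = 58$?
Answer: $8645$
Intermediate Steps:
$o{\left(g \right)} = 2 + g$ ($o{\left(g \right)} = g + 2 = 2 + g$)
$F = 81$ ($F = 9^{2} = 81$)
$J{\left(R,u \right)} = 58 + 81 u + R \left(2 + R\right)$ ($J{\left(R,u \right)} = \left(\left(2 + R\right) R + 81 u\right) + 58 = \left(R \left(2 + R\right) + 81 u\right) + 58 = \left(81 u + R \left(2 + R\right)\right) + 58 = 58 + 81 u + R \left(2 + R\right)$)
$J{\left(68,29 \right)} + 1478 = \left(58 + 81 \cdot 29 + 68 \left(2 + 68\right)\right) + 1478 = \left(58 + 2349 + 68 \cdot 70\right) + 1478 = \left(58 + 2349 + 4760\right) + 1478 = 7167 + 1478 = 8645$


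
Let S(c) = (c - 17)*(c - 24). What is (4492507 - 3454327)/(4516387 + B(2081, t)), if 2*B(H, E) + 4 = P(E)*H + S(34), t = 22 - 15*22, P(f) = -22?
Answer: 1038180/4493579 ≈ 0.23104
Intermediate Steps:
S(c) = (-24 + c)*(-17 + c) (S(c) = (-17 + c)*(-24 + c) = (-24 + c)*(-17 + c))
t = -308 (t = 22 - 330 = -308)
B(H, E) = 83 - 11*H (B(H, E) = -2 + (-22*H + (408 + 34² - 41*34))/2 = -2 + (-22*H + (408 + 1156 - 1394))/2 = -2 + (-22*H + 170)/2 = -2 + (170 - 22*H)/2 = -2 + (85 - 11*H) = 83 - 11*H)
(4492507 - 3454327)/(4516387 + B(2081, t)) = (4492507 - 3454327)/(4516387 + (83 - 11*2081)) = 1038180/(4516387 + (83 - 22891)) = 1038180/(4516387 - 22808) = 1038180/4493579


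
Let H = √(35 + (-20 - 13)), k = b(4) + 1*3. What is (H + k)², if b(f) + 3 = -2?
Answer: (-2 + √2)² ≈ 0.34315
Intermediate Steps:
b(f) = -5 (b(f) = -3 - 2 = -5)
k = -2 (k = -5 + 1*3 = -5 + 3 = -2)
H = √2 (H = √(35 - 33) = √2 ≈ 1.4142)
(H + k)² = (√2 - 2)² = (-2 + √2)²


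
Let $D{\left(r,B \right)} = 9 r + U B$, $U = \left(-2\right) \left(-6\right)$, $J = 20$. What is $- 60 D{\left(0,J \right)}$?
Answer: $-14400$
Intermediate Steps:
$U = 12$
$D{\left(r,B \right)} = 9 r + 12 B$
$- 60 D{\left(0,J \right)} = - 60 \left(9 \cdot 0 + 12 \cdot 20\right) = - 60 \left(0 + 240\right) = \left(-60\right) 240 = -14400$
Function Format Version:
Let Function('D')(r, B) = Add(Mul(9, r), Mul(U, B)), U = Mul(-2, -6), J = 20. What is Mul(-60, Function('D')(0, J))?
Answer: -14400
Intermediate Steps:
U = 12
Function('D')(r, B) = Add(Mul(9, r), Mul(12, B))
Mul(-60, Function('D')(0, J)) = Mul(-60, Add(Mul(9, 0), Mul(12, 20))) = Mul(-60, Add(0, 240)) = Mul(-60, 240) = -14400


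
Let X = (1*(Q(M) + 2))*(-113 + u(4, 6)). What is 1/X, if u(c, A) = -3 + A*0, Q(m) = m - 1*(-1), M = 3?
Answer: -1/696 ≈ -0.0014368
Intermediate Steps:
Q(m) = 1 + m (Q(m) = m + 1 = 1 + m)
u(c, A) = -3 (u(c, A) = -3 + 0 = -3)
X = -696 (X = (1*((1 + 3) + 2))*(-113 - 3) = (1*(4 + 2))*(-116) = (1*6)*(-116) = 6*(-116) = -696)
1/X = 1/(-696) = -1/696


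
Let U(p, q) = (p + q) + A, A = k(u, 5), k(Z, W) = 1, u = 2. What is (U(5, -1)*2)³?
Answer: 1000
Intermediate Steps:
A = 1
U(p, q) = 1 + p + q (U(p, q) = (p + q) + 1 = 1 + p + q)
(U(5, -1)*2)³ = ((1 + 5 - 1)*2)³ = (5*2)³ = 10³ = 1000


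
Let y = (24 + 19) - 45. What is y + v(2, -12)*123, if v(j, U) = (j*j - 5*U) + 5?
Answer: 8485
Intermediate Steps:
v(j, U) = 5 + j² - 5*U (v(j, U) = (j² - 5*U) + 5 = 5 + j² - 5*U)
y = -2 (y = 43 - 45 = -2)
y + v(2, -12)*123 = -2 + (5 + 2² - 5*(-12))*123 = -2 + (5 + 4 + 60)*123 = -2 + 69*123 = -2 + 8487 = 8485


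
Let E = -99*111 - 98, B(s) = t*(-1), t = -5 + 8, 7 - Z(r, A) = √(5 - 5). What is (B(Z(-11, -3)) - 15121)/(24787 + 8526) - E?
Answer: 369326107/33313 ≈ 11087.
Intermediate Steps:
Z(r, A) = 7 (Z(r, A) = 7 - √(5 - 5) = 7 - √0 = 7 - 1*0 = 7 + 0 = 7)
t = 3
B(s) = -3 (B(s) = 3*(-1) = -3)
E = -11087 (E = -10989 - 98 = -11087)
(B(Z(-11, -3)) - 15121)/(24787 + 8526) - E = (-3 - 15121)/(24787 + 8526) - 1*(-11087) = -15124/33313 + 11087 = 369326107/33313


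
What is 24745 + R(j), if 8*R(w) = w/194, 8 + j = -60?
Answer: 9601043/388 ≈ 24745.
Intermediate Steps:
j = -68 (j = -8 - 60 = -68)
R(w) = w/1552 (R(w) = (w/194)/8 = w/1552)
24745 + R(j) = 24745 + (1/1552)*(-68) = 24745 - 17/388 = 9601043/388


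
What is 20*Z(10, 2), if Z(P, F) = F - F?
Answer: 0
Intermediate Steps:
Z(P, F) = 0
20*Z(10, 2) = 20*0 = 0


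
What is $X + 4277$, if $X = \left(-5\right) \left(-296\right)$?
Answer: $5757$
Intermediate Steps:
$X = 1480$
$X + 4277 = 1480 + 4277 = 5757$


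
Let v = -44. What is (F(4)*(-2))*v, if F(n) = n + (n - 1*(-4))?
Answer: 1056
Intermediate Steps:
F(n) = 4 + 2*n (F(n) = n + (n + 4) = n + (4 + n) = 4 + 2*n)
(F(4)*(-2))*v = ((4 + 2*4)*(-2))*(-44) = ((4 + 8)*(-2))*(-44) = (12*(-2))*(-44) = -24*(-44) = 1056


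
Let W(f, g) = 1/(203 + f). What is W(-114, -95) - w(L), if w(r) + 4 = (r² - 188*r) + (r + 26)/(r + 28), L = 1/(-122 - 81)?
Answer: 44948805347/20842976483 ≈ 2.1565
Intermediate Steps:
L = -1/203 (L = 1/(-203) = -1/203 ≈ -0.0049261)
w(r) = -4 + r² - 188*r + (26 + r)/(28 + r) (w(r) = -4 + ((r² - 188*r) + (r + 26)/(r + 28)) = -4 + ((r² - 188*r) + (26 + r)/(28 + r)) = -4 + (r² - 188*r + (26 + r)/(28 + r)) = -4 + r² - 188*r + (26 + r)/(28 + r))
W(-114, -95) - w(L) = 1/(203 - 114) - (-86 + (-1/203)³ - 5267*(-1/203) - 160*(-1/203)²)/(28 - 1/203) = 1/89 - (-86 - 1/8365427 + 5267/203 - 160*1/41209)/5683/203 = 1/89 - 203*(-86 - 1/8365427 + 5267/203 - 160/41209)/5683 = 1/89 - 203*(-502411400)/(5683*8365427) = 1/89 - 1*(-502411400/234190747) = 1/89 + 502411400/234190747 = 44948805347/20842976483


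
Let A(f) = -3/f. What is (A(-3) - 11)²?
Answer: 100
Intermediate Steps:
(A(-3) - 11)² = (-3/(-3) - 11)² = (-3*(-⅓) - 11)² = (1 - 11)² = (-10)² = 100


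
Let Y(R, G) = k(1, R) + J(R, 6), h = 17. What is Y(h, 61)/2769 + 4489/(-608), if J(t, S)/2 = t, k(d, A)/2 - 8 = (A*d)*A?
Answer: -12048217/1683552 ≈ -7.1564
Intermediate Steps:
k(d, A) = 16 + 2*d*A**2 (k(d, A) = 16 + 2*((A*d)*A) = 16 + 2*(d*A**2) = 16 + 2*d*A**2)
J(t, S) = 2*t
Y(R, G) = 16 + 2*R + 2*R**2 (Y(R, G) = (16 + 2*1*R**2) + 2*R = (16 + 2*R**2) + 2*R = 16 + 2*R + 2*R**2)
Y(h, 61)/2769 + 4489/(-608) = (16 + 2*17 + 2*17**2)/2769 + 4489/(-608) = (16 + 34 + 2*289)*(1/2769) + 4489*(-1/608) = (16 + 34 + 578)*(1/2769) - 4489/608 = 628*(1/2769) - 4489/608 = 628/2769 - 4489/608 = -12048217/1683552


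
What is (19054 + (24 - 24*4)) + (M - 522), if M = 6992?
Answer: 25452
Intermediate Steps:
(19054 + (24 - 24*4)) + (M - 522) = (19054 + (24 - 24*4)) + (6992 - 522) = (19054 + (24 - 96)) + 6470 = (19054 - 72) + 6470 = 18982 + 6470 = 25452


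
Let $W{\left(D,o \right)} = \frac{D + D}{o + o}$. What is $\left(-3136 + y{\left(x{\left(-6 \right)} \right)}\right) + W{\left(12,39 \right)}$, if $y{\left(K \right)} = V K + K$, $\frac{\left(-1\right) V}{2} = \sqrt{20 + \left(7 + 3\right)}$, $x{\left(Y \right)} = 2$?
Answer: $- \frac{40738}{13} - 4 \sqrt{30} \approx -3155.6$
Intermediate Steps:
$W{\left(D,o \right)} = \frac{D}{o}$ ($W{\left(D,o \right)} = \frac{2 D}{2 o} = 2 D \frac{1}{2 o} = \frac{D}{o}$)
$V = - 2 \sqrt{30}$ ($V = - 2 \sqrt{20 + \left(7 + 3\right)} = - 2 \sqrt{20 + 10} = - 2 \sqrt{30} \approx -10.954$)
$y{\left(K \right)} = K - 2 K \sqrt{30}$ ($y{\left(K \right)} = - 2 \sqrt{30} K + K = - 2 K \sqrt{30} + K = K - 2 K \sqrt{30}$)
$\left(-3136 + y{\left(x{\left(-6 \right)} \right)}\right) + W{\left(12,39 \right)} = \left(-3136 + 2 \left(1 - 2 \sqrt{30}\right)\right) + \frac{12}{39} = \left(-3136 + \left(2 - 4 \sqrt{30}\right)\right) + 12 \cdot \frac{1}{39} = \left(-3134 - 4 \sqrt{30}\right) + \frac{4}{13} = - \frac{40738}{13} - 4 \sqrt{30}$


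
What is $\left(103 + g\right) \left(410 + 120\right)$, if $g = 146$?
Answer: $131970$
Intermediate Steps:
$\left(103 + g\right) \left(410 + 120\right) = \left(103 + 146\right) \left(410 + 120\right) = 249 \cdot 530 = 131970$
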